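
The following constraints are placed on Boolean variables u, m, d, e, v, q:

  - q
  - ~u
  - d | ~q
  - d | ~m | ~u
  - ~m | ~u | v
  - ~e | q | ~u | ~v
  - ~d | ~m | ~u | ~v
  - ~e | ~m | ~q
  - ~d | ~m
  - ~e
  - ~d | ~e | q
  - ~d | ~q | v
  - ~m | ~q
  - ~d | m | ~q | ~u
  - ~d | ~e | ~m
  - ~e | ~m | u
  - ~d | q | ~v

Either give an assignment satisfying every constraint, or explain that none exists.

u=F; m=F; d=T; e=F; v=T; q=T

Unit clause (q) forces q = True.
Unit clause (~u) forces u = False.
In (d | ~q) only d is left, so d = True.
In (~d | ~m) only ~m is left, so m = False.
Unit clause (~e) forces e = False.
In (~d | ~q | v) only v is left, so v = True.
All clauses satisfied.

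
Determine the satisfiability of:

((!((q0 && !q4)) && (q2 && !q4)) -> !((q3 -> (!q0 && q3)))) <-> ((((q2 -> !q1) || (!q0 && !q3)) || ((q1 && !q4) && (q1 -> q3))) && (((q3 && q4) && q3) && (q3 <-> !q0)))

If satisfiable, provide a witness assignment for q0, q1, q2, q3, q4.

q0: False, q1: True, q2: True, q3: False, q4: False

  ((!((q0 && !q4)) && (q2 && !q4)) -> !((q3 -> (!q0 && q3)))) <-> ((((q2 -> !q1) || (!q0 && !q3)) || ((q1 && !q4) && (q1 -> q3))) && (((q3 && q4) && q3) && (q3 <-> !q0))) = True
    (!((q0 && !q4)) && (q2 && !q4)) -> !((q3 -> (!q0 && q3))) = False
      !((q0 && !q4)) && (q2 && !q4) = True
        !((q0 && !q4)) = True
          q0 && !q4 = False
            !q4 = True
        q2 && !q4 = True
          !q4 = True
      !((q3 -> (!q0 && q3))) = False
        q3 -> (!q0 && q3) = True
          !q0 && q3 = False
            !q0 = True
    (((q2 -> !q1) || (!q0 && !q3)) || ((q1 && !q4) && (q1 -> q3))) && (((q3 && q4) && q3) && (q3 <-> !q0)) = False
      ((q2 -> !q1) || (!q0 && !q3)) || ((q1 && !q4) && (q1 -> q3)) = True
        (q2 -> !q1) || (!q0 && !q3) = True
          q2 -> !q1 = False
            !q1 = False
          !q0 && !q3 = True
            !q0 = True
            !q3 = True
        (q1 && !q4) && (q1 -> q3) = False
          q1 && !q4 = True
            !q4 = True
          q1 -> q3 = False
      ((q3 && q4) && q3) && (q3 <-> !q0) = False
        (q3 && q4) && q3 = False
          q3 && q4 = False
        q3 <-> !q0 = False
          !q0 = True
The formula evaluates to True.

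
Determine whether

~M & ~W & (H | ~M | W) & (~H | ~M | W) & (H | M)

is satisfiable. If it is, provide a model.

Unit clause (~M) forces M = False.
Unit clause (~W) forces W = False.
In (H | M) only H is left, so H = True.
Check each clause:
  (~M): ~M holds.
  (~W): ~W holds.
  (H | ~M | W): H holds.
  (~H | ~M | W): ~M holds.
  (H | M): H holds.
All clauses satisfied.

H = True; W = False; M = False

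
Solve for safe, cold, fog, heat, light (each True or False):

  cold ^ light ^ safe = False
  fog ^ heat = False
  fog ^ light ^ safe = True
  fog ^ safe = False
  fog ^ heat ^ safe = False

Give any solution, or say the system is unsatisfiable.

safe = False, cold = True, fog = False, heat = False, light = True

cold ^ light ^ safe = T ^ T ^ F = False ✓
fog ^ heat = F ^ F = False ✓
fog ^ light ^ safe = F ^ T ^ F = True ✓
fog ^ safe = F ^ F = False ✓
fog ^ heat ^ safe = F ^ F ^ F = False ✓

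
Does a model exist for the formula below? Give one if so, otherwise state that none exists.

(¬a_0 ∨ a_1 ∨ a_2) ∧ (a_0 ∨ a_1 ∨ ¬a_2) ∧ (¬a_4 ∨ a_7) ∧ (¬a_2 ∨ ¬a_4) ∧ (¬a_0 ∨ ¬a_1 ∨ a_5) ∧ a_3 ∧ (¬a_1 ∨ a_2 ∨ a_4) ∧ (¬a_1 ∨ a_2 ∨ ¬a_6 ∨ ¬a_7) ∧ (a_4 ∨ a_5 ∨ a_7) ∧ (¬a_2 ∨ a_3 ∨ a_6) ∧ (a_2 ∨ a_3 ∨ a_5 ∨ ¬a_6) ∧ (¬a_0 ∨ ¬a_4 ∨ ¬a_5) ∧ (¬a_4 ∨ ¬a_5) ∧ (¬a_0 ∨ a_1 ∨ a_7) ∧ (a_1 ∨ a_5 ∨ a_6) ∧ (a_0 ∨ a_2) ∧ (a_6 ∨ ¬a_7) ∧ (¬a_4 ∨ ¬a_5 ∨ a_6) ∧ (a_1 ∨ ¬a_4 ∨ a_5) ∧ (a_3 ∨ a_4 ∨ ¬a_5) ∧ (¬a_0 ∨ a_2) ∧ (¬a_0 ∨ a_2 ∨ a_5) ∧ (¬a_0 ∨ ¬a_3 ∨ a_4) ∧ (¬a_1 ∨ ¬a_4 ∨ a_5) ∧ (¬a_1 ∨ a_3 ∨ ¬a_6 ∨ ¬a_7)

a_0: False, a_1: True, a_2: True, a_3: True, a_4: False, a_5: True, a_6: True, a_7: False

Unit clause (a_3) forces a_3 = True.
Try a_0 = True:
  (¬a_0 ∨ a_2) forces a_2 = True.
  (¬a_2 ∨ ¬a_4) forces a_4 = False.
  clause (¬a_0 ∨ ¬a_3 ∨ a_4) is falsified — backtrack.
So a_0 = False.
  then (a_0 ∨ a_2) forces a_2 = True.
  then (a_0 ∨ a_1 ∨ ¬a_2) forces a_1 = True.
  then (¬a_2 ∨ ¬a_4) forces a_4 = False.
Set a_5 = True.
Set a_6 = True.
Set a_7 = False.
All clauses satisfied.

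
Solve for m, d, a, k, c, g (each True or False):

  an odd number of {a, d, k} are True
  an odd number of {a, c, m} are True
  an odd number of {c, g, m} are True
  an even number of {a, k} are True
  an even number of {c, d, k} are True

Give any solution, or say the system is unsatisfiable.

m: False, d: True, a: False, k: False, c: True, g: False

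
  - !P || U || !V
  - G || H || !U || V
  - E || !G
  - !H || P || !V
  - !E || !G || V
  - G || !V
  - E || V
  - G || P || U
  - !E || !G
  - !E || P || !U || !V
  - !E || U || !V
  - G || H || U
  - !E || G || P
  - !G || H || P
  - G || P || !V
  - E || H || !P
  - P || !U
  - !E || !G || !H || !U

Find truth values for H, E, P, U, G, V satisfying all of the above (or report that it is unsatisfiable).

Set H = True.
Set E = True.
  then (!E || !G) forces G = False.
  then (!E || G || P) forces P = True.
  then (G || !V) forces V = False.
Set U = True.
All clauses satisfied.

H = True; E = True; P = True; U = True; G = False; V = False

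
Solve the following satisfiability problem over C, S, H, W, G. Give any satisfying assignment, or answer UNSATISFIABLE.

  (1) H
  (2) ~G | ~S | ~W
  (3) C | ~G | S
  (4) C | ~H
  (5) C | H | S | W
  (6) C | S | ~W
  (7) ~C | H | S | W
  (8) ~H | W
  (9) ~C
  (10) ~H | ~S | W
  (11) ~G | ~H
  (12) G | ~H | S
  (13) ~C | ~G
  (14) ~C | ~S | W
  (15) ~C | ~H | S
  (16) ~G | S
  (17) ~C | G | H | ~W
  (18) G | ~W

Case C = True:
  Clause (~C) is falsified — contradiction.
Case C = False:
  (H) forces H = True.
  Clause (C | ~H) is falsified — contradiction.
Both cases fail, so the formula is unsatisfiable.

Unsatisfiable — no assignment works.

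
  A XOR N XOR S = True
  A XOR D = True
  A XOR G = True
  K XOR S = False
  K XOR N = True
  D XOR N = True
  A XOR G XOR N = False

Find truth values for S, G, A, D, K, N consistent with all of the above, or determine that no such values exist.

The formula is unsatisfiable.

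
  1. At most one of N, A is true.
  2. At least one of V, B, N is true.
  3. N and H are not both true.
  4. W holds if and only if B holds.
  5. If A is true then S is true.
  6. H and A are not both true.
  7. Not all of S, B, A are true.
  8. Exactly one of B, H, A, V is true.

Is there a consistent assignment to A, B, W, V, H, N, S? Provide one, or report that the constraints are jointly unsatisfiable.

A: False, B: False, W: False, V: True, H: False, N: False, S: True

  (1) {N, A}: 0 true — at most one ✓
  (2) {V, B, N}: 1 true — at least one ✓
  (3) N=F, H=F — not both ✓
  (4) W=F, B=F — same ✓
  (5) A=F ⇒ S: vacuous ✓
  (6) H=F, A=F — not both ✓
  (7) {S, B, A}: 1/3 true — not all ✓
  (8) {B, H, A, V}: 1 true — exactly one ✓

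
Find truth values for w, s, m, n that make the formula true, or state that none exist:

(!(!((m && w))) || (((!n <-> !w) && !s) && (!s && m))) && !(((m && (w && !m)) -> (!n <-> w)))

The conjunct !(((m && (w && !m)) -> (!n <-> w))) is unsatisfiable on its own:
  w=F, m=F, n=F: evaluates to False.
  w=F, m=F, n=T: evaluates to False.
  w=F, m=T, n=F: evaluates to False.
  w=F, m=T, n=T: evaluates to False.
  w=T, m=F, n=F: evaluates to False.
  w=T, m=F, n=T: evaluates to False.
  w=T, m=T, n=F: evaluates to False.
  w=T, m=T, n=T: evaluates to False.
So the whole conjunction is unsatisfiable.

The formula is unsatisfiable.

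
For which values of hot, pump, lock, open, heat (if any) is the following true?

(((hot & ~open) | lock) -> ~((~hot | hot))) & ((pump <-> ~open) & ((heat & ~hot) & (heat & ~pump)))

hot = False; pump = False; lock = False; open = True; heat = True

  ((hot & ~open) | lock) -> ~((~hot | hot)) = True
    (hot & ~open) | lock = False
      hot & ~open = False
        ~open = False
    ~((~hot | hot)) = False
      ~hot | hot = True
        ~hot = True
  (pump <-> ~open) & ((heat & ~hot) & (heat & ~pump)) = True
    pump <-> ~open = True
      ~open = False
    (heat & ~hot) & (heat & ~pump) = True
      heat & ~hot = True
        ~hot = True
      heat & ~pump = True
        ~pump = True
Both conjuncts True, so the formula holds.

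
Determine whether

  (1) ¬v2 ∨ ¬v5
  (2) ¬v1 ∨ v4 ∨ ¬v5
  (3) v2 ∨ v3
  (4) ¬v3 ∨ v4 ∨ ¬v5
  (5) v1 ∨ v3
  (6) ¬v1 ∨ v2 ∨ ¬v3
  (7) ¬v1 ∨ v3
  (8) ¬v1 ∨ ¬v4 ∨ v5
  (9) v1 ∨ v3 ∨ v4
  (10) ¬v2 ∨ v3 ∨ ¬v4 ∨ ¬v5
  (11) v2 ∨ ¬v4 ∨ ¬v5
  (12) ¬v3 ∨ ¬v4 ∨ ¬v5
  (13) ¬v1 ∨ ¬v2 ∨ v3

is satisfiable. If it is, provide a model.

Set v1 = False.
  then (v1 ∨ v3) forces v3 = True.
Set v2 = False.
Set v4 = True.
  then (v2 ∨ ¬v4 ∨ ¬v5) forces v5 = False.
All clauses satisfied.

v1=F, v2=F, v3=T, v4=T, v5=F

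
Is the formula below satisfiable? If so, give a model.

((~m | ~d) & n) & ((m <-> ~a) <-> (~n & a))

a = False; m = False; n = True; d = False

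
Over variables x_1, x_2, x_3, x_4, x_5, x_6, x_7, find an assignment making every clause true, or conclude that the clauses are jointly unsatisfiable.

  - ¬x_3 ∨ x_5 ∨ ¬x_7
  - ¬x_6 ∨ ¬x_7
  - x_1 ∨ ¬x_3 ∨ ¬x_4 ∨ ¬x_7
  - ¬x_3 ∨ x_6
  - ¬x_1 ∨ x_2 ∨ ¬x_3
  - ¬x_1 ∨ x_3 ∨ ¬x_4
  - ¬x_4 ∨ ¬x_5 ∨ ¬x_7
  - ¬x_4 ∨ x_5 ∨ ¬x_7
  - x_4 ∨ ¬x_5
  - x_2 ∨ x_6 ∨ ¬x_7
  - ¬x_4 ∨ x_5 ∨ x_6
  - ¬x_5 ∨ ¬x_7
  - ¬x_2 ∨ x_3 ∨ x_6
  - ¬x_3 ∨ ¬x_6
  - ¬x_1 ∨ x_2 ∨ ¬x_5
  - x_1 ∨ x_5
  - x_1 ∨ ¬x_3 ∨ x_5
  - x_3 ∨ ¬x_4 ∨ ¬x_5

Set x_1 = True.
Set x_2 = True.
Try x_3 = True:
  (¬x_3 ∨ x_6) forces x_6 = True.
  clause (¬x_3 ∨ ¬x_6) is falsified — backtrack.
So x_3 = False.
  then (¬x_1 ∨ x_3 ∨ ¬x_4) forces x_4 = False.
  then (x_4 ∨ ¬x_5) forces x_5 = False.
  then (¬x_2 ∨ x_3 ∨ x_6) forces x_6 = True.
  then (¬x_6 ∨ ¬x_7) forces x_7 = False.
All clauses satisfied.

x_1 = True, x_2 = True, x_3 = False, x_4 = False, x_5 = False, x_6 = True, x_7 = False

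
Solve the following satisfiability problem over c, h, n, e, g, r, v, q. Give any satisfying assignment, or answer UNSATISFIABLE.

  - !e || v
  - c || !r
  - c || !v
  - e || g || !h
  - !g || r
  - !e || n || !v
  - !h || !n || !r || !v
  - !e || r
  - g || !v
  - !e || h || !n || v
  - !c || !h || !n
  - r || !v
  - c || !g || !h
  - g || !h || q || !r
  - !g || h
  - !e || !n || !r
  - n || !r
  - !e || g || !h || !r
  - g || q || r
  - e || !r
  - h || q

Set c = True.
Try h = True:
  (!c || !h || !n) forces n = False.
  (n || !r) forces r = False.
  (!g || r) forces g = False.
  (e || g || !h) forces e = True.
  clause (!e || r) is falsified — backtrack.
So h = False.
  then (!g || h) forces g = False.
  then (h || q) forces q = True.
  then (g || !v) forces v = False.
  then (!e || v) forces e = False.
  then (e || !r) forces r = False.
Set n = False.
All clauses satisfied.

c = True, h = False, n = False, e = False, g = False, r = False, v = False, q = True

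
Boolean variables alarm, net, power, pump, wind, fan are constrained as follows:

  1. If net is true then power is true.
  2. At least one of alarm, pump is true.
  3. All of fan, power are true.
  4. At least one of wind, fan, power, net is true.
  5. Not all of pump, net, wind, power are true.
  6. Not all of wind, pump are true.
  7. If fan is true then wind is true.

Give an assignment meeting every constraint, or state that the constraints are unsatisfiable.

alarm = True, net = False, power = True, pump = False, wind = True, fan = True

  (1) net=F ⇒ power: vacuous ✓
  (2) {alarm, pump}: 1 true — at least one ✓
  (3) {fan, power}: all 2 true ✓
  (4) {wind, fan, power, net}: 3 true — at least one ✓
  (5) {pump, net, wind, power}: 2/4 true — not all ✓
  (6) {wind, pump}: 1/2 true — not all ✓
  (7) fan=T ⇒ wind: T ✓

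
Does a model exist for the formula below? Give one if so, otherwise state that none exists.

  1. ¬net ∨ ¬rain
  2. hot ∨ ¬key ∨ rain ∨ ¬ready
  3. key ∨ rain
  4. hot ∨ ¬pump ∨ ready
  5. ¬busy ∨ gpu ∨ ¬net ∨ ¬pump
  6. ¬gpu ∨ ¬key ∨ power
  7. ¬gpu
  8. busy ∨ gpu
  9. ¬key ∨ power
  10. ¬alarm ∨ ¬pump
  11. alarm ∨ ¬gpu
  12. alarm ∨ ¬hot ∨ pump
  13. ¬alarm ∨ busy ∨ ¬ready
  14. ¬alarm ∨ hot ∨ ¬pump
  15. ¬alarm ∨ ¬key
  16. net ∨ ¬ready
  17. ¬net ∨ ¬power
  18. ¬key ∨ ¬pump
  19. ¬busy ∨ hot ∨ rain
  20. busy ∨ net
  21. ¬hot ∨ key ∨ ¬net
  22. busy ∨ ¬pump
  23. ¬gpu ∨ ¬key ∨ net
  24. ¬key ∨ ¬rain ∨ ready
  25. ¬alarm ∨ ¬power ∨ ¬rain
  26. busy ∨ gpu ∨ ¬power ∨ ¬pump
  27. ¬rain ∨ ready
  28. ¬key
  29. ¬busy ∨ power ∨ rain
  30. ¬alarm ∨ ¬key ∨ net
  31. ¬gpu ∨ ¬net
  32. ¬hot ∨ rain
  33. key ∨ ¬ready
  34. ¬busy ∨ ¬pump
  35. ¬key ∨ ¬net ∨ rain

Case gpu = True:
  Clause (¬gpu) is falsified — contradiction.
Case gpu = False:
  (busy ∨ gpu) forces busy = True.
  (¬key) forces key = False.
  (key ∨ rain) forces rain = True.
  (¬net ∨ ¬rain) forces net = False.
  (net ∨ ¬ready) forces ready = False.
  Clause (¬rain ∨ ready) is falsified — contradiction.
Both cases fail, so the formula is unsatisfiable.

Unsatisfiable — no assignment works.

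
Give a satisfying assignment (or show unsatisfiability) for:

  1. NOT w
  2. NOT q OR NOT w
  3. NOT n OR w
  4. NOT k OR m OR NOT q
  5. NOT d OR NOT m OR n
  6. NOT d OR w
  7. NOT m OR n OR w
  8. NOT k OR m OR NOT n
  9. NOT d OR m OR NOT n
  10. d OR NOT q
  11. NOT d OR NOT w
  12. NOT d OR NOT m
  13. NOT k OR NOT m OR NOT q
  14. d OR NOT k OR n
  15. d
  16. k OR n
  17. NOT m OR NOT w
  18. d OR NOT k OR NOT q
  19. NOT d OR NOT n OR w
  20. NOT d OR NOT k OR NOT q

UNSATISFIABLE

Case d = True:
  (NOT w) forces w = False.
  Clause (NOT d OR w) is falsified — contradiction.
Case d = False:
  Clause (d) is falsified — contradiction.
Both cases fail, so the formula is unsatisfiable.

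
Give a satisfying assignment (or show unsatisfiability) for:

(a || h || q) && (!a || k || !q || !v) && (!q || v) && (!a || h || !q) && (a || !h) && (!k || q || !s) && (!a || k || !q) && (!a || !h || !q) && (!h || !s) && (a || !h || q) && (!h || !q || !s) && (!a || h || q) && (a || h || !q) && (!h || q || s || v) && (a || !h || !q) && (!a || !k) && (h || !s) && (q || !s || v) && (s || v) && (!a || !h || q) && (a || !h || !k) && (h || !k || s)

The formula is unsatisfiable.

Case a = True:
  (!a || !k) forces k = False.
  (!a || k || !q) forces q = False.
  (!a || h || q) forces h = True.
  Clause (!a || !h || q) is falsified — contradiction.
Case a = False:
  (a || !h) forces h = False.
  (a || h || q) forces q = True.
  Clause (a || h || !q) is falsified — contradiction.
Both cases fail, so the formula is unsatisfiable.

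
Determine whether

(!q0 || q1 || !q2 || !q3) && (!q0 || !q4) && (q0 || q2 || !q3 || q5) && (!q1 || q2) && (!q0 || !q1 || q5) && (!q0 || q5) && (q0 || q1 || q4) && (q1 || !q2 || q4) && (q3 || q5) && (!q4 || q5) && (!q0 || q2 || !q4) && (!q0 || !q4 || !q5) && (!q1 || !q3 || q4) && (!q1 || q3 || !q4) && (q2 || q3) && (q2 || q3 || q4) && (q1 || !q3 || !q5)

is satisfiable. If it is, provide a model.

Set q0 = False.
Set q1 = True.
  then (!q1 || q2) forces q2 = True.
Set q3 = False.
  then (q3 || q5) forces q5 = True.
  then (!q1 || q3 || !q4) forces q4 = False.
All clauses satisfied.

q0=F, q1=T, q2=T, q3=F, q4=F, q5=T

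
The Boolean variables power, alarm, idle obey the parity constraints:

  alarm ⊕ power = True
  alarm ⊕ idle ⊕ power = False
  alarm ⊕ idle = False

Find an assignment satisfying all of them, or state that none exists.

power = False, alarm = True, idle = True

alarm ⊕ power = T ⊕ F = True ✓
alarm ⊕ idle ⊕ power = T ⊕ T ⊕ F = False ✓
alarm ⊕ idle = T ⊕ T = False ✓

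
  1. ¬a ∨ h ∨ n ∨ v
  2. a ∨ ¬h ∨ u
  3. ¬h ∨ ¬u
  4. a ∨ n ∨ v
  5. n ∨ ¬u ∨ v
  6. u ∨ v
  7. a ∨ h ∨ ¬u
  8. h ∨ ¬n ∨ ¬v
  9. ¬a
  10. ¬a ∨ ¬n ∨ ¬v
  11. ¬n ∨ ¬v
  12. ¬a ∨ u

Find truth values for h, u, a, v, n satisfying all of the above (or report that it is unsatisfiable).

Unit clause (¬a) forces a = False.
Try h = True:
  (a ∨ ¬h ∨ u) forces u = True.
  clause (¬h ∨ ¬u) is falsified — backtrack.
So h = False.
  then (a ∨ h ∨ ¬u) forces u = False.
  then (u ∨ v) forces v = True.
  then (h ∨ ¬n ∨ ¬v) forces n = False.
All clauses satisfied.

h: False; u: False; a: False; v: True; n: False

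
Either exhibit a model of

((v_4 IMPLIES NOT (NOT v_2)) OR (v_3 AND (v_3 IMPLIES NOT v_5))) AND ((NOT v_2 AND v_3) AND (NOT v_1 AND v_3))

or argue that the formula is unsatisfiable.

v_1: False, v_2: False, v_3: True, v_4: True, v_5: False

  (v_4 IMPLIES NOT (NOT v_2)) OR (v_3 AND (v_3 IMPLIES NOT v_5)) = True
    v_4 IMPLIES NOT (NOT v_2) = False
      NOT (NOT v_2) = False
        NOT v_2 = True
    v_3 AND (v_3 IMPLIES NOT v_5) = True
      v_3 IMPLIES NOT v_5 = True
        NOT v_5 = True
  (NOT v_2 AND v_3) AND (NOT v_1 AND v_3) = True
    NOT v_2 AND v_3 = True
      NOT v_2 = True
    NOT v_1 AND v_3 = True
      NOT v_1 = True
Both conjuncts True, so the formula holds.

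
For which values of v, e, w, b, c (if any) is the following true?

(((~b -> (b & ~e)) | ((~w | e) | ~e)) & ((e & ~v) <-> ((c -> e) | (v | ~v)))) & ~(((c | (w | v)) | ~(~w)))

v=F, e=T, w=F, b=F, c=F

  ((~b -> (b & ~e)) | ((~w | e) | ~e)) & ((e & ~v) <-> ((c -> e) | (v | ~v))) = True
    (~b -> (b & ~e)) | ((~w | e) | ~e) = True
      ~b -> (b & ~e) = False
        ~b = True
        b & ~e = False
          ~e = False
      (~w | e) | ~e = True
        ~w | e = True
          ~w = True
        ~e = False
    (e & ~v) <-> ((c -> e) | (v | ~v)) = True
      e & ~v = True
        ~v = True
      (c -> e) | (v | ~v) = True
        c -> e = True
        v | ~v = True
          ~v = True
  ~(((c | (w | v)) | ~(~w))) = True
    (c | (w | v)) | ~(~w) = False
      c | (w | v) = False
        w | v = False
      ~(~w) = False
        ~w = True
Both conjuncts True, so the formula holds.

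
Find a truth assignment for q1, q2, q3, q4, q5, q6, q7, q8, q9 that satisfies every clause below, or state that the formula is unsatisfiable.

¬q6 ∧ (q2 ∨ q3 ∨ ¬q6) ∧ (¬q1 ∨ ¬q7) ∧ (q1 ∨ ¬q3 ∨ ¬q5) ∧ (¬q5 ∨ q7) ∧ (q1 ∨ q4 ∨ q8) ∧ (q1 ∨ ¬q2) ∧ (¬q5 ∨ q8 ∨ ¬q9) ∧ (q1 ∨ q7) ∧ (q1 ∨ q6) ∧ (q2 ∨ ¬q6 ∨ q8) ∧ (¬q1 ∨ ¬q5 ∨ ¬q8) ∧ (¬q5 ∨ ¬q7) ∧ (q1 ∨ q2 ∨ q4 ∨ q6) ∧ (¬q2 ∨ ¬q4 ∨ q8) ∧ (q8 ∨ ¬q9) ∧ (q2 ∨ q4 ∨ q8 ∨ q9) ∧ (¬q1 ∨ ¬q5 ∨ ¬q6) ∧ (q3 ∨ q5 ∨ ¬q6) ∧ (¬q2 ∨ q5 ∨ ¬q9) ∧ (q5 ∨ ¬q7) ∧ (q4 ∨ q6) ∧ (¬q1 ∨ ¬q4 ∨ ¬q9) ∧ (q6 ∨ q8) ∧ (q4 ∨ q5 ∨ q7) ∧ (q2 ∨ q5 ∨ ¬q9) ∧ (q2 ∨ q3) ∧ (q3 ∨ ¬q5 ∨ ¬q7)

Unit clause (¬q6) forces q6 = False.
In (q1 ∨ q6) only q1 is left, so q1 = True.
In (q4 ∨ q6) only q4 is left, so q4 = True.
In (¬q1 ∨ ¬q4 ∨ ¬q9) only ¬q9 is left, so q9 = False.
In (q6 ∨ q8) only q8 is left, so q8 = True.
In (¬q1 ∨ ¬q7) only ¬q7 is left, so q7 = False.
In (¬q5 ∨ q7) only ¬q5 is left, so q5 = False.
Set q2 = False.
  then (q2 ∨ q3) forces q3 = True.
All clauses satisfied.

q1 = True, q2 = False, q3 = True, q4 = True, q5 = False, q6 = False, q7 = False, q8 = True, q9 = False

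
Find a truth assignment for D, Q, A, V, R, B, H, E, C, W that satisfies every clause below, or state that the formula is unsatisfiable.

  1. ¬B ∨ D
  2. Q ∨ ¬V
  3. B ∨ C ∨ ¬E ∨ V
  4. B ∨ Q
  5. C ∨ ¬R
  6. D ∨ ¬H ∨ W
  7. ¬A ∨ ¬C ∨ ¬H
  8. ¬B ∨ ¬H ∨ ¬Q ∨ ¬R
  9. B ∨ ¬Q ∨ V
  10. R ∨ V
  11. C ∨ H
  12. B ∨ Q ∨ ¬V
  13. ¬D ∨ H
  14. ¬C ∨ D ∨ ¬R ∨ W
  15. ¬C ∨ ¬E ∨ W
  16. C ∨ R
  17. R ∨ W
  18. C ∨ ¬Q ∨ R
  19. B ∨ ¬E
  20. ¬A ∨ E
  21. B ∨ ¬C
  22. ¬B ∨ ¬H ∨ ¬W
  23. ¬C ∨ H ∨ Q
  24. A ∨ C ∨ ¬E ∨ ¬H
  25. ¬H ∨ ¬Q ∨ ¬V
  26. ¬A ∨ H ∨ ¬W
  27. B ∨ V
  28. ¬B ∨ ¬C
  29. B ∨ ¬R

No satisfying assignment exists.

Case C = True:
  (B ∨ ¬C) forces B = True.
  Clause (¬B ∨ ¬C) is falsified — contradiction.
Case C = False:
  (C ∨ ¬R) forces R = False.
  Clause (C ∨ R) is falsified — contradiction.
Both cases fail, so the formula is unsatisfiable.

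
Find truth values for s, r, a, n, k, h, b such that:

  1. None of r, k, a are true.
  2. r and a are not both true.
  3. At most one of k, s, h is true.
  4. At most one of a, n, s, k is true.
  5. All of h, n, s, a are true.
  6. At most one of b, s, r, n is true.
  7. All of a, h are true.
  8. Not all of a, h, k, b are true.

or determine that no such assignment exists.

Case a = True:
  Constraint (1) is violated (a=T) — contradiction.
Case a = False:
  Constraint (5) is violated (a=F) — contradiction.
Both cases fail — unsatisfiable.

The formula is unsatisfiable.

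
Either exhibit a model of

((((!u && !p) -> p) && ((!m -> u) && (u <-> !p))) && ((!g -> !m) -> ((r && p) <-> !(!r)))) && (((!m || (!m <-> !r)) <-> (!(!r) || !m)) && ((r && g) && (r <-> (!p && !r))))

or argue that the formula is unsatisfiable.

UNSATISFIABLE

Case r = True: the conjunct r <-> (!p && !r) becomes True <-> (!p && False) = False.
Case r = False: the conjunct r is False.
Both cases fail — unsatisfiable.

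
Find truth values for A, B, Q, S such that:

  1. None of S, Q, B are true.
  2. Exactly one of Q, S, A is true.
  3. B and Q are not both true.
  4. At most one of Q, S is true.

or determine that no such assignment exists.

A = True, B = False, Q = False, S = False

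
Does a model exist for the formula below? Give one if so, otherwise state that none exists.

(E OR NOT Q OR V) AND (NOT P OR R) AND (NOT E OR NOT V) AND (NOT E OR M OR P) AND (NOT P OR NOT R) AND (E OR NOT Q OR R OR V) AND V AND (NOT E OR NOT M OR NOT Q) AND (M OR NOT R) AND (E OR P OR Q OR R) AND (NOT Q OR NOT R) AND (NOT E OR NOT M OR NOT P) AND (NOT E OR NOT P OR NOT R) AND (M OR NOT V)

Unit clause (V) forces V = True.
In (M OR NOT V) only M is left, so M = True.
In (NOT E OR NOT V) only NOT E is left, so E = False.
Set Q = True.
  then (NOT Q OR NOT R) forces R = False.
  then (NOT P OR R) forces P = False.
All clauses satisfied.

E = False, V = True, M = True, Q = True, P = False, R = False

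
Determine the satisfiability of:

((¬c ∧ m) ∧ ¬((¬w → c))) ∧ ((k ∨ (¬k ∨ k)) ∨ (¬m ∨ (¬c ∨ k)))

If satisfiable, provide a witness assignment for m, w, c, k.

m = True, w = False, c = False, k = True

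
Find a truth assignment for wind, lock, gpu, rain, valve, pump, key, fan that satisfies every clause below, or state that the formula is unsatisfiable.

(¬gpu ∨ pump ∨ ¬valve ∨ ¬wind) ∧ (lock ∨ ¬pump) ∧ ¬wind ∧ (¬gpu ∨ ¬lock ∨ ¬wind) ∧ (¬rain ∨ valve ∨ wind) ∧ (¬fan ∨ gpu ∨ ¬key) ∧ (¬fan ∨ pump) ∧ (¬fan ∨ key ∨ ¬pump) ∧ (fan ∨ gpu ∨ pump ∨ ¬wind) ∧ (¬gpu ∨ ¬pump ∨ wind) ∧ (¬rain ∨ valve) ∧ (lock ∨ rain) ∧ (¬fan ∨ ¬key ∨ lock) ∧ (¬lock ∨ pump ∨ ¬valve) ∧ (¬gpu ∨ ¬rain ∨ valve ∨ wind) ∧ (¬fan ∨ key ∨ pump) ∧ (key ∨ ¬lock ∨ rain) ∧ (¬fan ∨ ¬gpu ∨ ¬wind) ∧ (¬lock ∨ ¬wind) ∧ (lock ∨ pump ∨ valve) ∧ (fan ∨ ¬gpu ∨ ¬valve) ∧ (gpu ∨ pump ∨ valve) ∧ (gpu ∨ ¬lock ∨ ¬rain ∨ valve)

wind = False; lock = True; gpu = False; rain = True; valve = True; pump = True; key = True; fan = False

Unit clause (¬wind) forces wind = False.
Set lock = True.
Set gpu = False.
Set rain = True.
  then (¬rain ∨ valve ∨ wind) forces valve = True.
  then (¬lock ∨ pump ∨ ¬valve) forces pump = True.
Set key = True.
  then (¬fan ∨ gpu ∨ ¬key) forces fan = False.
All clauses satisfied.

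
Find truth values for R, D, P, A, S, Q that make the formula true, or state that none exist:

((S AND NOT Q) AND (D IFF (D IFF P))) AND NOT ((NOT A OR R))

R = False; D = True; P = True; A = True; S = True; Q = False

  (S AND NOT Q) AND (D IFF (D IFF P)) = True
    S AND NOT Q = True
      NOT Q = True
    D IFF (D IFF P) = True
      D IFF P = True
  NOT ((NOT A OR R)) = True
    NOT A OR R = False
      NOT A = False
Both conjuncts True, so the formula holds.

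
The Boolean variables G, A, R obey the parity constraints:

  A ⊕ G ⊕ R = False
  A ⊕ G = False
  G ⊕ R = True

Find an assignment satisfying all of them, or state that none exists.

G: True, A: True, R: False

A ⊕ G ⊕ R = T ⊕ T ⊕ F = False ✓
A ⊕ G = T ⊕ T = False ✓
G ⊕ R = T ⊕ F = True ✓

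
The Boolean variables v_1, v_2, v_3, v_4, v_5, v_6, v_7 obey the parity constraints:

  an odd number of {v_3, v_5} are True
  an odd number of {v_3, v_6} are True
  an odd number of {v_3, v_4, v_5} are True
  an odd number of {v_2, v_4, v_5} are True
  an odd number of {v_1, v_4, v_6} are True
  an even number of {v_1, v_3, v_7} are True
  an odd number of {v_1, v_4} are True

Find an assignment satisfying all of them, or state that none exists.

v_1 = True, v_2 = True, v_3 = True, v_4 = False, v_5 = False, v_6 = False, v_7 = False

{v_3, v_5}: 1 true → odd ✓
{v_3, v_6}: 1 true → odd ✓
{v_3, v_4, v_5}: 1 true → odd ✓
{v_2, v_4, v_5}: 1 true → odd ✓
{v_1, v_4, v_6}: 1 true → odd ✓
{v_1, v_3, v_7}: 2 true → even ✓
{v_1, v_4}: 1 true → odd ✓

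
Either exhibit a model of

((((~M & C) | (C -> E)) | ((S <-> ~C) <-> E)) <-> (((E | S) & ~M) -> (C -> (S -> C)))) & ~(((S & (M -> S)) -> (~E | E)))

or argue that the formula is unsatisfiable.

Unsatisfiable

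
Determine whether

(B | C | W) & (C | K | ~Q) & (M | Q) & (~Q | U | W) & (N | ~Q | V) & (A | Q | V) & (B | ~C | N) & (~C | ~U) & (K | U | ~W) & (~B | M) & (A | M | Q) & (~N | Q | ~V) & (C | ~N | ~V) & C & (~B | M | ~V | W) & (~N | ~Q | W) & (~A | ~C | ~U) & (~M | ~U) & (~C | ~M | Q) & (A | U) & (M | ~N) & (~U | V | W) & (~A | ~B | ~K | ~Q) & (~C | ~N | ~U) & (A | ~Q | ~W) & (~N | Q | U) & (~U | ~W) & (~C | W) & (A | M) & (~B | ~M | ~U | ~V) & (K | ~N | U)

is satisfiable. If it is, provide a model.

Unit clause (C) forces C = True.
In (~C | W) only W is left, so W = True.
In (~C | ~U) only ~U is left, so U = False.
In (K | U | ~W) only K is left, so K = True.
In (A | U) only A is left, so A = True.
Set M = True.
  then (~C | ~M | Q) forces Q = True.
  then (~A | ~B | ~K | ~Q) forces B = False.
  then (B | ~C | N) forces N = True.
Set V = False.
All clauses satisfied.

M=T, W=T, A=T, N=T, V=F, C=T, U=F, B=F, K=T, Q=T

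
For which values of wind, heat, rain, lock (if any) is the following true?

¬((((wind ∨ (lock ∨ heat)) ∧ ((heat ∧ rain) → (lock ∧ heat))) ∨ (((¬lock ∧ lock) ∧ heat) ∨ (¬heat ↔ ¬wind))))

wind = False, heat = True, rain = True, lock = False

  ¬((((wind ∨ (lock ∨ heat)) ∧ ((heat ∧ rain) → (lock ∧ heat))) ∨ (((¬lock ∧ lock) ∧ heat) ∨ (¬heat ↔ ¬wind)))) = True
    ((wind ∨ (lock ∨ heat)) ∧ ((heat ∧ rain) → (lock ∧ heat))) ∨ (((¬lock ∧ lock) ∧ heat) ∨ (¬heat ↔ ¬wind)) = False
      (wind ∨ (lock ∨ heat)) ∧ ((heat ∧ rain) → (lock ∧ heat)) = False
        wind ∨ (lock ∨ heat) = True
          lock ∨ heat = True
        (heat ∧ rain) → (lock ∧ heat) = False
          heat ∧ rain = True
          lock ∧ heat = False
      ((¬lock ∧ lock) ∧ heat) ∨ (¬heat ↔ ¬wind) = False
        (¬lock ∧ lock) ∧ heat = False
          ¬lock ∧ lock = False
            ¬lock = True
        ¬heat ↔ ¬wind = False
          ¬heat = False
          ¬wind = True
The formula evaluates to True.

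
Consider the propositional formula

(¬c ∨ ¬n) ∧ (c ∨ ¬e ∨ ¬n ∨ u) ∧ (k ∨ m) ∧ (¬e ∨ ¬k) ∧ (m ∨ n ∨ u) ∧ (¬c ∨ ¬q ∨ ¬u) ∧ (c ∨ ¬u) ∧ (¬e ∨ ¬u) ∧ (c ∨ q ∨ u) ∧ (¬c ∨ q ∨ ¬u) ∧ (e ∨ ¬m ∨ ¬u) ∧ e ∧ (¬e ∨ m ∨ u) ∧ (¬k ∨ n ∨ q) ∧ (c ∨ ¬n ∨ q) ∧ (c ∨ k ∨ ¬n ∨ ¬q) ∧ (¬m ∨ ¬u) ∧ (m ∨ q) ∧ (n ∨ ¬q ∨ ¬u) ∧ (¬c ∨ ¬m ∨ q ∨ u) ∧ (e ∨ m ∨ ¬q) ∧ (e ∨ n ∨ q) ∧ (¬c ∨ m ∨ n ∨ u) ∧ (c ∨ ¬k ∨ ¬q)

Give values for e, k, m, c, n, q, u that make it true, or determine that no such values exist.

Unit clause (e) forces e = True.
In (¬e ∨ ¬k) only ¬k is left, so k = False.
In (¬e ∨ ¬u) only ¬u is left, so u = False.
In (¬e ∨ m ∨ u) only m is left, so m = True.
Set c = True.
  then (¬c ∨ ¬n) forces n = False.
  then (¬c ∨ ¬m ∨ q ∨ u) forces q = True.
All clauses satisfied.

e=T; k=F; m=T; c=T; n=F; q=T; u=F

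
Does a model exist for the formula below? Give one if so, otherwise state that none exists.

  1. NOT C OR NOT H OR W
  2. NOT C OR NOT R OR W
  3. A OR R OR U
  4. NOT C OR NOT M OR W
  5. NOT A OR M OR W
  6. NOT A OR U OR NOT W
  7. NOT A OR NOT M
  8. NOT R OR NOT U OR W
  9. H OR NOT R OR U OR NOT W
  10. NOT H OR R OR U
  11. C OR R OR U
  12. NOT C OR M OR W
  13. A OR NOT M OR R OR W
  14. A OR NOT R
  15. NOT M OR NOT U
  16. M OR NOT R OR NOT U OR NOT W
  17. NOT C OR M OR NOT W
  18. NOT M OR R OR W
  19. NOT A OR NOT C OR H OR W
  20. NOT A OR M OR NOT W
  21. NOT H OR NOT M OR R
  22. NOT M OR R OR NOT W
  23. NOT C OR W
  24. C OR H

C = False; H = True; W = True; R = False; M = False; A = False; U = True

Set C = False.
  then (C OR H) forces H = True.
Set W = True.
Set R = False.
  then (NOT H OR R OR U) forces U = True.
  then (NOT M OR NOT U) forces M = False.
  then (NOT A OR M OR NOT W) forces A = False.
All clauses satisfied.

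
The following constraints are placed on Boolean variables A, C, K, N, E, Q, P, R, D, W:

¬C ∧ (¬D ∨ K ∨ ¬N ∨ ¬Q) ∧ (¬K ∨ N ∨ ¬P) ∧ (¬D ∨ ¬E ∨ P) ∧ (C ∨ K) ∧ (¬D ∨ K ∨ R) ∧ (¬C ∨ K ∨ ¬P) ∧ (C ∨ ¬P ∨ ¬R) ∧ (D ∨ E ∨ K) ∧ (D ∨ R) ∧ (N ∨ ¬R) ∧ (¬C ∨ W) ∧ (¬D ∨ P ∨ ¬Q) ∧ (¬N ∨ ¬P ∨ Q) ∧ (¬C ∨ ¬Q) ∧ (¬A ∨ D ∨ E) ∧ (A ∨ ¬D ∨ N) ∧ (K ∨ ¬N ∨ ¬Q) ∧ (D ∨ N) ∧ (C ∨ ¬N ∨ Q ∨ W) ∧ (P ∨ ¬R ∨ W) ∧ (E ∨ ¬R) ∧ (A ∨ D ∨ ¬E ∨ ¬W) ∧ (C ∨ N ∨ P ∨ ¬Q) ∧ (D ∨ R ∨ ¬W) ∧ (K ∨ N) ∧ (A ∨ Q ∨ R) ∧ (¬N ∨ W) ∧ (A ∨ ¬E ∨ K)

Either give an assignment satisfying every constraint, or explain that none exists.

A = False, C = False, K = True, N = True, E = False, Q = True, P = True, R = False, D = True, W = True

Unit clause (¬C) forces C = False.
In (C ∨ K) only K is left, so K = True.
Set A = False.
Try N = False:
  (¬K ∨ N ∨ ¬P) forces P = False.
  (N ∨ ¬R) forces R = False.
  (D ∨ R) forces D = True.
  clause (A ∨ ¬D ∨ N) is falsified — backtrack.
So N = True.
  then (¬N ∨ W) forces W = True.
Set E = False.
  then (E ∨ ¬R) forces R = False.
  then (D ∨ R ∨ ¬W) forces D = True.
  then (A ∨ Q ∨ R) forces Q = True.
  then (¬D ∨ P ∨ ¬Q) forces P = True.
All clauses satisfied.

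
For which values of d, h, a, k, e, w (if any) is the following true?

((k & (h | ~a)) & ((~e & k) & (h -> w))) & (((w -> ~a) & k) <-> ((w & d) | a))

d = True, h = False, a = False, k = True, e = False, w = True

  (k & (h | ~a)) & ((~e & k) & (h -> w)) = True
    k & (h | ~a) = True
      h | ~a = True
        ~a = True
    (~e & k) & (h -> w) = True
      ~e & k = True
        ~e = True
      h -> w = True
  ((w -> ~a) & k) <-> ((w & d) | a) = True
    (w -> ~a) & k = True
      w -> ~a = True
        ~a = True
    (w & d) | a = True
      w & d = True
Both conjuncts True, so the formula holds.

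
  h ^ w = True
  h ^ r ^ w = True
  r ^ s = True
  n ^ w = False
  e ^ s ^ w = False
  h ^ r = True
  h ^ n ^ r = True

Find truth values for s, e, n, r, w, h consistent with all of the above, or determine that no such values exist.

s: True, e: True, n: False, r: False, w: False, h: True

h ^ w = T ^ F = True ✓
h ^ r ^ w = T ^ F ^ F = True ✓
r ^ s = F ^ T = True ✓
n ^ w = F ^ F = False ✓
e ^ s ^ w = T ^ T ^ F = False ✓
h ^ r = T ^ F = True ✓
h ^ n ^ r = T ^ F ^ F = True ✓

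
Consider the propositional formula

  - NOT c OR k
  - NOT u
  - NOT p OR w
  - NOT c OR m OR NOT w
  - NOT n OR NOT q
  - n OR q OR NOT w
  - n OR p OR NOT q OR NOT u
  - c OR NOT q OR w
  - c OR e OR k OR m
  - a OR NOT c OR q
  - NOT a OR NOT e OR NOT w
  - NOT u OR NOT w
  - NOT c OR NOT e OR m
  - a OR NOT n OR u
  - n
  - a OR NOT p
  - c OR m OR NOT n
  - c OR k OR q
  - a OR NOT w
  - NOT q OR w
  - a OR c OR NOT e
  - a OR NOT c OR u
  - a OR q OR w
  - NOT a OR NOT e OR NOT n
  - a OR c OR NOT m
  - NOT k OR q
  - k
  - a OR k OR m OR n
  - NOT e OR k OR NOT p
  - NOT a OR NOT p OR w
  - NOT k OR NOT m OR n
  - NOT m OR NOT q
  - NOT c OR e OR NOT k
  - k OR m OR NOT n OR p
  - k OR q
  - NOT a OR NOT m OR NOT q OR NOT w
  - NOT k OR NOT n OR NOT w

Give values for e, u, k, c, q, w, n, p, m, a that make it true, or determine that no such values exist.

Case k = True:
  (NOT u) forces u = False.
  (n) forces n = True.
  (NOT n OR NOT q) forces q = False.
  Clause (NOT k OR q) is falsified — contradiction.
Case k = False:
  Clause (k) is falsified — contradiction.
Both cases fail, so the formula is unsatisfiable.

UNSATISFIABLE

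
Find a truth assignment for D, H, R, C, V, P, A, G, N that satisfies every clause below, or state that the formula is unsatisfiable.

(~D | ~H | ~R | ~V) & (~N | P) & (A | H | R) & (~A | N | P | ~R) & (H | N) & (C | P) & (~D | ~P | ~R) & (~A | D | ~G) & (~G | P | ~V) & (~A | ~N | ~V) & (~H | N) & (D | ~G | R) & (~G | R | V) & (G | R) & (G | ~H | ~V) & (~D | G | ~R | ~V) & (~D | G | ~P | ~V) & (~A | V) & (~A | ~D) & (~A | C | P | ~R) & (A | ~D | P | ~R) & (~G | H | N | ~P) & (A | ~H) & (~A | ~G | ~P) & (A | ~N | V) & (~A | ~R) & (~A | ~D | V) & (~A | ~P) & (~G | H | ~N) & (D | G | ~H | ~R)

D=F; H=F; R=T; C=T; V=T; P=T; A=F; G=F; N=T

Set D = False.
Try H = True:
  (~H | N) forces N = True.
  (~N | P) forces P = True.
  (A | ~H) forces A = True.
  clause (~A | ~P) is falsified — backtrack.
So H = False.
  then (H | N) forces N = True.
  then (~G | H | ~N) forces G = False.
  then (~N | P) forces P = True.
  then (G | R) forces R = True.
  then (~A | ~R) forces A = False.
  then (A | ~N | V) forces V = True.
Set C = True.
All clauses satisfied.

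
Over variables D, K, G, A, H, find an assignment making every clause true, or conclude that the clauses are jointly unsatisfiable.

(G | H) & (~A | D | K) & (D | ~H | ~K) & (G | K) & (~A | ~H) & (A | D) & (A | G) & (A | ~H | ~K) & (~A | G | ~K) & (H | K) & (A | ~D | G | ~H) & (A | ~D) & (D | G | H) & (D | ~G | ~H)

Set D = True.
  then (A | ~D) forces A = True.
  then (~A | ~H) forces H = False.
  then (H | K) forces K = True.
  then (G | H) forces G = True.
All clauses satisfied.

D: True, K: True, G: True, A: True, H: False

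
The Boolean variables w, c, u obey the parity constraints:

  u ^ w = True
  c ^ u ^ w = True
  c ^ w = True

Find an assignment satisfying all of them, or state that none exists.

w = True, c = False, u = False

u ^ w = F ^ T = True ✓
c ^ u ^ w = F ^ F ^ T = True ✓
c ^ w = F ^ T = True ✓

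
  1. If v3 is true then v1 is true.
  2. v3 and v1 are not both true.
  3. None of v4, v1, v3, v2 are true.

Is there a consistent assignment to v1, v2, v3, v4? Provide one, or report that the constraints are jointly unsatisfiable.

v1: False, v2: False, v3: False, v4: False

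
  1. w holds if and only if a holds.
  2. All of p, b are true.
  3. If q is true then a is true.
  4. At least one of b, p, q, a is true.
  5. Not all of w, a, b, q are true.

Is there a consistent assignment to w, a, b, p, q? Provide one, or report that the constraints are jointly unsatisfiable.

w = False, a = False, b = True, p = True, q = False

  (1) w=F, a=F — same ✓
  (2) {p, b}: all 2 true ✓
  (3) q=F ⇒ a: vacuous ✓
  (4) {b, p, q, a}: 2 true — at least one ✓
  (5) {w, a, b, q}: 1/4 true — not all ✓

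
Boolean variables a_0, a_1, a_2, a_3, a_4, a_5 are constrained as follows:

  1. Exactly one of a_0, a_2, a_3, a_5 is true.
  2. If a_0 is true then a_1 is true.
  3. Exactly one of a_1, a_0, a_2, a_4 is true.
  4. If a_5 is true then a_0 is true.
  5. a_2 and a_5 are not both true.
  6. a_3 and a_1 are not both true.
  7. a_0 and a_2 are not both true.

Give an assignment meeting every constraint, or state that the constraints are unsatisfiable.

a_0 = False, a_1 = False, a_2 = True, a_3 = False, a_4 = False, a_5 = False

  (1) {a_0, a_2, a_3, a_5}: 1 true — exactly one ✓
  (2) a_0=F ⇒ a_1: vacuous ✓
  (3) {a_1, a_0, a_2, a_4}: 1 true — exactly one ✓
  (4) a_5=F ⇒ a_0: vacuous ✓
  (5) a_2=T, a_5=F — not both ✓
  (6) a_3=F, a_1=F — not both ✓
  (7) a_0=F, a_2=T — not both ✓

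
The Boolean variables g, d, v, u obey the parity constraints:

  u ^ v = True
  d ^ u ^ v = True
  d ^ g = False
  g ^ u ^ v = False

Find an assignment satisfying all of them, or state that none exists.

No satisfying assignment exists.

Adding constraints 2, 3, 4 mod 2: every variable appears an even number of times on the left, so the left side is 0.
But the right sides sum to 1 (mod 2). 0 ≠ 1 — the system is inconsistent.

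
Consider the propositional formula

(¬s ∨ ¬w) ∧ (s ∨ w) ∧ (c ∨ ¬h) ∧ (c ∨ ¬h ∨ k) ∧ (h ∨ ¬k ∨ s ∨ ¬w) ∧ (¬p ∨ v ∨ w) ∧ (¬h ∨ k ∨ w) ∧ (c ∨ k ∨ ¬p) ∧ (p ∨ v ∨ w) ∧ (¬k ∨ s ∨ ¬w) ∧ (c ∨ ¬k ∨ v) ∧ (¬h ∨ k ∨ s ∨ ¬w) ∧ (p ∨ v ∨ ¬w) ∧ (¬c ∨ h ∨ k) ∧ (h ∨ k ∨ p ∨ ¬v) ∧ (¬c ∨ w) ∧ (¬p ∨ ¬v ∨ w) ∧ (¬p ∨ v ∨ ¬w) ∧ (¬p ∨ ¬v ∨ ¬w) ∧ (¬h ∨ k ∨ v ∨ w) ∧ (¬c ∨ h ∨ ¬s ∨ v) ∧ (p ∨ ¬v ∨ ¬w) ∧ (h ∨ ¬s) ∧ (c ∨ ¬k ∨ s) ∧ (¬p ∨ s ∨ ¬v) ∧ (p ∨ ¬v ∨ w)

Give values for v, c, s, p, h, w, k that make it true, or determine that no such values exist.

The formula is unsatisfiable.

Case s = True:
  (¬s ∨ ¬w) forces w = False.
  (¬c ∨ w) forces c = False.
  (c ∨ ¬h) forces h = False.
  Clause (h ∨ ¬s) is falsified — contradiction.
Case s = False:
  (s ∨ w) forces w = True.
  (¬k ∨ s ∨ ¬w) forces k = False.
  (¬h ∨ k ∨ s ∨ ¬w) forces h = False.
  (¬c ∨ h ∨ k) forces c = False.
  (c ∨ k ∨ ¬p) forces p = False.
  (p ∨ v ∨ ¬w) forces v = True.
  Clause (h ∨ k ∨ p ∨ ¬v) is falsified — contradiction.
Both cases fail, so the formula is unsatisfiable.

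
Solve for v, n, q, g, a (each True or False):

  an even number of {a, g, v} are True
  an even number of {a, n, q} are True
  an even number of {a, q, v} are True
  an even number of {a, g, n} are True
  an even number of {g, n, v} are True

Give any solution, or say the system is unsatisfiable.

v = True, n = True, q = False, g = False, a = True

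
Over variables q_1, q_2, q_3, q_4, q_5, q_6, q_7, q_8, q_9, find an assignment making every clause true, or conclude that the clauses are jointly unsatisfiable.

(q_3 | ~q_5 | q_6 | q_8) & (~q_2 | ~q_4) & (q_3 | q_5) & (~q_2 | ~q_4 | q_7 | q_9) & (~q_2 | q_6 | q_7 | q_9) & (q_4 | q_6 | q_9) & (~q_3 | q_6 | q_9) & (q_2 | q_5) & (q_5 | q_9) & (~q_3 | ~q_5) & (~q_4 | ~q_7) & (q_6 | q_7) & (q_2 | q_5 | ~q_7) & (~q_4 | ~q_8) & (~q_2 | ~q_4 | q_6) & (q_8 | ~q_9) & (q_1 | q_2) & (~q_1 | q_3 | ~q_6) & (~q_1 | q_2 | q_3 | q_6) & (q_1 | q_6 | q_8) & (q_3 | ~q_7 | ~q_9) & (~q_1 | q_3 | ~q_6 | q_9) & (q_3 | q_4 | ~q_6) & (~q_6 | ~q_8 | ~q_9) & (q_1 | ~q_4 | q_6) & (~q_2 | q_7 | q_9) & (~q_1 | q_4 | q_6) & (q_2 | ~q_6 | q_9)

Set q_1 = False.
  then (q_1 | q_2) forces q_2 = True.
  then (~q_2 | ~q_4) forces q_4 = False.
Set q_3 = True.
  then (~q_3 | ~q_5) forces q_5 = False.
  then (q_5 | q_9) forces q_9 = True.
  then (q_8 | ~q_9) forces q_8 = True.
  then (~q_6 | ~q_8 | ~q_9) forces q_6 = False.
  then (q_6 | q_7) forces q_7 = True.
All clauses satisfied.

q_1 = False, q_2 = True, q_3 = True, q_4 = False, q_5 = False, q_6 = False, q_7 = True, q_8 = True, q_9 = True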